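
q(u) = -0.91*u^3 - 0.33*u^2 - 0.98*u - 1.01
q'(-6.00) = -95.30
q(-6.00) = 189.55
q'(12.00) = -402.02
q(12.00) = -1632.77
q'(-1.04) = -3.25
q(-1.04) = 0.68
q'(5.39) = -83.85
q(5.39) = -158.38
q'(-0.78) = -2.13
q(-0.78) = -0.01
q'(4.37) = -56.00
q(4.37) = -87.54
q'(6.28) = -112.79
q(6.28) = -245.56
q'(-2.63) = -18.13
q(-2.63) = 15.84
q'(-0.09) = -0.94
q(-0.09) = -0.92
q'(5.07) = -74.50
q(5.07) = -133.06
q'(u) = -2.73*u^2 - 0.66*u - 0.98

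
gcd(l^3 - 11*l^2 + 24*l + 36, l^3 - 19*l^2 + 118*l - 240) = l - 6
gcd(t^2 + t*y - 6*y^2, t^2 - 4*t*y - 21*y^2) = t + 3*y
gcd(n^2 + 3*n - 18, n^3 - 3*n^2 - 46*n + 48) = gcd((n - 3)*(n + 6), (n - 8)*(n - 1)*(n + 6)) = n + 6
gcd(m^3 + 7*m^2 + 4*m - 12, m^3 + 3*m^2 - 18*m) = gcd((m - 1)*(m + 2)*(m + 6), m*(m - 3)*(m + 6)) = m + 6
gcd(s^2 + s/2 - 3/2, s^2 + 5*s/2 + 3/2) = s + 3/2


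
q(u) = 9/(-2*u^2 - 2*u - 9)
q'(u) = 9*(4*u + 2)/(-2*u^2 - 2*u - 9)^2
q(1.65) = -0.51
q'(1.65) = 0.25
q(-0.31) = -1.05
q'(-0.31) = 0.09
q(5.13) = -0.13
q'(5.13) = 0.04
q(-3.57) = -0.33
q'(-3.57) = -0.15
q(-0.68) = -1.05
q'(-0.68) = -0.09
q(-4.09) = -0.26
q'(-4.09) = -0.11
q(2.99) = -0.27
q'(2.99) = 0.12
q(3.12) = -0.26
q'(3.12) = 0.11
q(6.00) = -0.10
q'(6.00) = 0.03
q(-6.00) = -0.13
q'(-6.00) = -0.04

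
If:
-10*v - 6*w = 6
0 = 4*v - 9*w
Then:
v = -9/19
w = -4/19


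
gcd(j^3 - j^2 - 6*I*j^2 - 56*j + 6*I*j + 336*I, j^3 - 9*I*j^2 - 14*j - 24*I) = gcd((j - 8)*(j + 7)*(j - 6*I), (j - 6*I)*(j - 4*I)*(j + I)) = j - 6*I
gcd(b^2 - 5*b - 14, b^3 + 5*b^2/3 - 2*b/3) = b + 2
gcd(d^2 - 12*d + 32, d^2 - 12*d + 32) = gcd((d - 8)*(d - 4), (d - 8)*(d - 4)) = d^2 - 12*d + 32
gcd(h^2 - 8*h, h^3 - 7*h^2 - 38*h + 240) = h - 8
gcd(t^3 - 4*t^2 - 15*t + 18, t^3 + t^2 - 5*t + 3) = t^2 + 2*t - 3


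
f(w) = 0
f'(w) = 0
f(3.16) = 0.00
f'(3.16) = 0.00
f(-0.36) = 0.00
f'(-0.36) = 0.00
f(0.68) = 0.00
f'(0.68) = 0.00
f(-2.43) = 0.00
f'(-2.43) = 0.00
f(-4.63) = 0.00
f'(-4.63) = 0.00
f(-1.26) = 0.00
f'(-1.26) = 0.00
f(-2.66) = 0.00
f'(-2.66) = 0.00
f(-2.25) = 0.00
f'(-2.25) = 0.00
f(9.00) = 0.00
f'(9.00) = 0.00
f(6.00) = 0.00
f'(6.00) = 0.00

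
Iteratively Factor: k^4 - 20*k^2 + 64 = (k - 2)*(k^3 + 2*k^2 - 16*k - 32) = (k - 2)*(k + 2)*(k^2 - 16) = (k - 2)*(k + 2)*(k + 4)*(k - 4)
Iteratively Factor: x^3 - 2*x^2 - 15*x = (x)*(x^2 - 2*x - 15) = x*(x + 3)*(x - 5)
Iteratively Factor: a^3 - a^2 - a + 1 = (a - 1)*(a^2 - 1) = (a - 1)*(a + 1)*(a - 1)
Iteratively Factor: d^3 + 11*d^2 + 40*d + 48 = (d + 4)*(d^2 + 7*d + 12) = (d + 3)*(d + 4)*(d + 4)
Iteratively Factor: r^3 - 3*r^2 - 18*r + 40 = (r - 2)*(r^2 - r - 20) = (r - 5)*(r - 2)*(r + 4)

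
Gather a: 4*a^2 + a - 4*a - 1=4*a^2 - 3*a - 1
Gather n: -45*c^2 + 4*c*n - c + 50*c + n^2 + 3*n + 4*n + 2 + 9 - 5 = -45*c^2 + 49*c + n^2 + n*(4*c + 7) + 6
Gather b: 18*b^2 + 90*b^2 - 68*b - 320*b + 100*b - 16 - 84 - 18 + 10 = 108*b^2 - 288*b - 108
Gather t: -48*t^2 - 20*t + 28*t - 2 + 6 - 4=-48*t^2 + 8*t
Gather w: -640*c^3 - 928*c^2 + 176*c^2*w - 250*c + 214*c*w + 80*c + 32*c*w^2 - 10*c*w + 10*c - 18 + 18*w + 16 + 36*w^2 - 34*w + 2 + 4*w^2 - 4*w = -640*c^3 - 928*c^2 - 160*c + w^2*(32*c + 40) + w*(176*c^2 + 204*c - 20)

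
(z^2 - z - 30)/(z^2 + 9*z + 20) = (z - 6)/(z + 4)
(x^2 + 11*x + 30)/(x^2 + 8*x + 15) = (x + 6)/(x + 3)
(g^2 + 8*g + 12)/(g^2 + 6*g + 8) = (g + 6)/(g + 4)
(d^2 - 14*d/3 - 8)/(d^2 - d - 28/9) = 3*(d - 6)/(3*d - 7)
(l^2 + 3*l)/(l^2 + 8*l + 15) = l/(l + 5)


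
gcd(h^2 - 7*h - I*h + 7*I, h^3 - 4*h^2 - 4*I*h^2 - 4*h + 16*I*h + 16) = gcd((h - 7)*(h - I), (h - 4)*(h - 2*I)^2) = 1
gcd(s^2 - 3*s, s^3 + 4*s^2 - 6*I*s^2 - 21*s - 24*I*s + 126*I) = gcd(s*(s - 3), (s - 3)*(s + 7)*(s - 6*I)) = s - 3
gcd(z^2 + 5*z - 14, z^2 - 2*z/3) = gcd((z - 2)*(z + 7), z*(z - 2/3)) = 1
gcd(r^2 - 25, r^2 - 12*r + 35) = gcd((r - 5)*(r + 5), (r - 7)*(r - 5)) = r - 5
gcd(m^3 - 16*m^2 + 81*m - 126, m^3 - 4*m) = 1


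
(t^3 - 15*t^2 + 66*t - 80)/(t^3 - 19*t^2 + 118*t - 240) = (t - 2)/(t - 6)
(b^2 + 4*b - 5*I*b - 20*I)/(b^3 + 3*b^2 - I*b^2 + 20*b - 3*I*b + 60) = (b + 4)/(b^2 + b*(3 + 4*I) + 12*I)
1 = 1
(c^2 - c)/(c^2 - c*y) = (c - 1)/(c - y)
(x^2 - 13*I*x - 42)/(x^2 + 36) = (x - 7*I)/(x + 6*I)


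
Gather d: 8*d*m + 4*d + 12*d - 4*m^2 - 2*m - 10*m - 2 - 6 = d*(8*m + 16) - 4*m^2 - 12*m - 8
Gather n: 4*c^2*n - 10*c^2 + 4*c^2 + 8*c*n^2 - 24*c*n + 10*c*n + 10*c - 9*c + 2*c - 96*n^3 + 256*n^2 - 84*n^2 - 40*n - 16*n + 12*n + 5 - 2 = -6*c^2 + 3*c - 96*n^3 + n^2*(8*c + 172) + n*(4*c^2 - 14*c - 44) + 3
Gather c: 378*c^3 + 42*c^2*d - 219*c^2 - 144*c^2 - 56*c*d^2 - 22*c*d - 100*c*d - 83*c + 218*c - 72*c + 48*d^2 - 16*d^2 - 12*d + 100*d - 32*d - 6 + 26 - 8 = 378*c^3 + c^2*(42*d - 363) + c*(-56*d^2 - 122*d + 63) + 32*d^2 + 56*d + 12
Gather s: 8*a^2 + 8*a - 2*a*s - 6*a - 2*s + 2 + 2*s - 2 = 8*a^2 - 2*a*s + 2*a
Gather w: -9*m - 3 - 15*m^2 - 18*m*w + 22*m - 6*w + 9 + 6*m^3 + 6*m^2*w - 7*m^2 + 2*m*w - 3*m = 6*m^3 - 22*m^2 + 10*m + w*(6*m^2 - 16*m - 6) + 6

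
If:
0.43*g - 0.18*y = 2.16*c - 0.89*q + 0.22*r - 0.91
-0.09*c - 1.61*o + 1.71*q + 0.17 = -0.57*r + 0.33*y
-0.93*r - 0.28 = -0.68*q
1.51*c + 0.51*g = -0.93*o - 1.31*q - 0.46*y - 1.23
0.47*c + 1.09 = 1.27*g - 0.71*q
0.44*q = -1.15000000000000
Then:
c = -5.56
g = -2.66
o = -14.46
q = -2.61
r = -2.21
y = 55.19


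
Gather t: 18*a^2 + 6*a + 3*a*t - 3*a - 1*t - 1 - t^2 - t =18*a^2 + 3*a - t^2 + t*(3*a - 2) - 1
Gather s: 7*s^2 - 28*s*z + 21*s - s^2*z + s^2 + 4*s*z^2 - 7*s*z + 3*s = s^2*(8 - z) + s*(4*z^2 - 35*z + 24)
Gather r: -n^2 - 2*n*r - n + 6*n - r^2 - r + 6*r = -n^2 + 5*n - r^2 + r*(5 - 2*n)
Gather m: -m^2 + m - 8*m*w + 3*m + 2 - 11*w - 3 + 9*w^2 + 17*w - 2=-m^2 + m*(4 - 8*w) + 9*w^2 + 6*w - 3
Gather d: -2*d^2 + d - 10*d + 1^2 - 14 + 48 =-2*d^2 - 9*d + 35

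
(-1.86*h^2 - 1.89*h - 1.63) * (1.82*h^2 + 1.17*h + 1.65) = -3.3852*h^4 - 5.616*h^3 - 8.2469*h^2 - 5.0256*h - 2.6895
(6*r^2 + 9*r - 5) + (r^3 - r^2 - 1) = r^3 + 5*r^2 + 9*r - 6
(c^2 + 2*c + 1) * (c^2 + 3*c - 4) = c^4 + 5*c^3 + 3*c^2 - 5*c - 4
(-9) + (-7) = -16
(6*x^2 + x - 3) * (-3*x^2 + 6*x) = -18*x^4 + 33*x^3 + 15*x^2 - 18*x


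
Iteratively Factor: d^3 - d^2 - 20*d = (d - 5)*(d^2 + 4*d) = (d - 5)*(d + 4)*(d)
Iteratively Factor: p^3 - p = (p + 1)*(p^2 - p) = p*(p + 1)*(p - 1)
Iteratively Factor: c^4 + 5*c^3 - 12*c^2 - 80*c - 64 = (c + 1)*(c^3 + 4*c^2 - 16*c - 64) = (c - 4)*(c + 1)*(c^2 + 8*c + 16) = (c - 4)*(c + 1)*(c + 4)*(c + 4)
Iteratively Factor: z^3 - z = (z - 1)*(z^2 + z) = (z - 1)*(z + 1)*(z)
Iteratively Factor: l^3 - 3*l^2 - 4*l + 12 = (l - 3)*(l^2 - 4) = (l - 3)*(l + 2)*(l - 2)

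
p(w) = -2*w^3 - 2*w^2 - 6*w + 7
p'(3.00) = -72.00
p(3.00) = -83.00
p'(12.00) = -918.00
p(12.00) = -3809.00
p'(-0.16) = -5.51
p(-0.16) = 7.92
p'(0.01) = -6.04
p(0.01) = 6.94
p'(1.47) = -24.85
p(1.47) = -12.49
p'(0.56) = -10.12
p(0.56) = 2.66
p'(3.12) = -76.89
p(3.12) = -91.93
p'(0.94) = -15.06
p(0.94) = -2.07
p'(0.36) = -8.22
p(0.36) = 4.49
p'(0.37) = -8.30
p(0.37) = 4.40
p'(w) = -6*w^2 - 4*w - 6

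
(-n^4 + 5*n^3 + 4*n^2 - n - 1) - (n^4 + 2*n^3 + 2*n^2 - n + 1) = -2*n^4 + 3*n^3 + 2*n^2 - 2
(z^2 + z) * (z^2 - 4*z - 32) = z^4 - 3*z^3 - 36*z^2 - 32*z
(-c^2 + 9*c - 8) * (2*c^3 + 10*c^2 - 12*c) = -2*c^5 + 8*c^4 + 86*c^3 - 188*c^2 + 96*c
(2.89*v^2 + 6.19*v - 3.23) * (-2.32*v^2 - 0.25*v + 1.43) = -6.7048*v^4 - 15.0833*v^3 + 10.0788*v^2 + 9.6592*v - 4.6189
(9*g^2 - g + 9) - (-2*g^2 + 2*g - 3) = 11*g^2 - 3*g + 12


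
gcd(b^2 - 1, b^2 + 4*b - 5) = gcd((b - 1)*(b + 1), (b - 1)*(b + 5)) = b - 1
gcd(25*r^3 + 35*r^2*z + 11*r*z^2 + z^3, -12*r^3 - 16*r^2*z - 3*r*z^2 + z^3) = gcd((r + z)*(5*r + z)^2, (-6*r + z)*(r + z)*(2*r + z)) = r + z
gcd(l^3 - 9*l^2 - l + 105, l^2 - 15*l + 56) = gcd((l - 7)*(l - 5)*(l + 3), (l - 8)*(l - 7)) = l - 7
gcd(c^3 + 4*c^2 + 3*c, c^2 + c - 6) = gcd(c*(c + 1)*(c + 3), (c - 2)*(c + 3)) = c + 3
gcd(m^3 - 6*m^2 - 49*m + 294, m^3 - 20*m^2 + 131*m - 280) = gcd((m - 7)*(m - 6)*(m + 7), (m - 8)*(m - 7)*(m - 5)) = m - 7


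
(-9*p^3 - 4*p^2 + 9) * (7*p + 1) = -63*p^4 - 37*p^3 - 4*p^2 + 63*p + 9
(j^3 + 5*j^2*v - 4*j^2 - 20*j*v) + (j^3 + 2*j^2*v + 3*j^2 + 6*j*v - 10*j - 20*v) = 2*j^3 + 7*j^2*v - j^2 - 14*j*v - 10*j - 20*v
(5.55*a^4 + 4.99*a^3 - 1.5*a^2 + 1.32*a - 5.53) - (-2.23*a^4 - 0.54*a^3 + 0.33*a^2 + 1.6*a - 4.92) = 7.78*a^4 + 5.53*a^3 - 1.83*a^2 - 0.28*a - 0.61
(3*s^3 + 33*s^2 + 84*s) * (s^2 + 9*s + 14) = 3*s^5 + 60*s^4 + 423*s^3 + 1218*s^2 + 1176*s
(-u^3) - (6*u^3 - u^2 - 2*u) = -7*u^3 + u^2 + 2*u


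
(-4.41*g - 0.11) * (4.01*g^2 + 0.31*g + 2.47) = -17.6841*g^3 - 1.8082*g^2 - 10.9268*g - 0.2717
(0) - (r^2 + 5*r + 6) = -r^2 - 5*r - 6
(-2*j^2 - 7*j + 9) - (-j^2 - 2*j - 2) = -j^2 - 5*j + 11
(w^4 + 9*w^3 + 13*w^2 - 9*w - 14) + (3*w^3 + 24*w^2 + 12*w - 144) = w^4 + 12*w^3 + 37*w^2 + 3*w - 158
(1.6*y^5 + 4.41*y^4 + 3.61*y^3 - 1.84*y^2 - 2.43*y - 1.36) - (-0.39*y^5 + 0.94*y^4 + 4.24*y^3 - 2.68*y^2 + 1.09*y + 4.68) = 1.99*y^5 + 3.47*y^4 - 0.63*y^3 + 0.84*y^2 - 3.52*y - 6.04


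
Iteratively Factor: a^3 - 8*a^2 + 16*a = (a - 4)*(a^2 - 4*a) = a*(a - 4)*(a - 4)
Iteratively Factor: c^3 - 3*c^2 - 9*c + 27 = (c - 3)*(c^2 - 9) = (c - 3)*(c + 3)*(c - 3)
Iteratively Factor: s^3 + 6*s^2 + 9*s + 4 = (s + 1)*(s^2 + 5*s + 4) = (s + 1)*(s + 4)*(s + 1)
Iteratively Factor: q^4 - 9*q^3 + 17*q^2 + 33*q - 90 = (q + 2)*(q^3 - 11*q^2 + 39*q - 45) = (q - 5)*(q + 2)*(q^2 - 6*q + 9) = (q - 5)*(q - 3)*(q + 2)*(q - 3)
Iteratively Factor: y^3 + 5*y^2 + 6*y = (y + 3)*(y^2 + 2*y) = y*(y + 3)*(y + 2)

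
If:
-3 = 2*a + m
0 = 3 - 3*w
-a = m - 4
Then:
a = -7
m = 11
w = 1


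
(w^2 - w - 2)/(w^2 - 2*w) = (w + 1)/w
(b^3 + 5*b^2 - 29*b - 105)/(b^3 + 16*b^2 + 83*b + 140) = (b^2 - 2*b - 15)/(b^2 + 9*b + 20)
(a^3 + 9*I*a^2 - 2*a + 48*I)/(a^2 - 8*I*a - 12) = (a^2 + 11*I*a - 24)/(a - 6*I)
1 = 1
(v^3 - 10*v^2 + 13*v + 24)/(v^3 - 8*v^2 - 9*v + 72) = (v + 1)/(v + 3)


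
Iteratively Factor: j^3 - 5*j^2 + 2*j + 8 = (j - 4)*(j^2 - j - 2) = (j - 4)*(j + 1)*(j - 2)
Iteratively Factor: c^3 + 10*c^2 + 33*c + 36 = (c + 4)*(c^2 + 6*c + 9) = (c + 3)*(c + 4)*(c + 3)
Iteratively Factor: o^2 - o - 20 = (o - 5)*(o + 4)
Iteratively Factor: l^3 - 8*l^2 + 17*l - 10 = (l - 5)*(l^2 - 3*l + 2) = (l - 5)*(l - 1)*(l - 2)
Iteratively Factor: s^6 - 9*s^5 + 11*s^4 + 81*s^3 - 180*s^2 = (s)*(s^5 - 9*s^4 + 11*s^3 + 81*s^2 - 180*s) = s*(s - 3)*(s^4 - 6*s^3 - 7*s^2 + 60*s) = s*(s - 4)*(s - 3)*(s^3 - 2*s^2 - 15*s) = s*(s - 4)*(s - 3)*(s + 3)*(s^2 - 5*s) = s^2*(s - 4)*(s - 3)*(s + 3)*(s - 5)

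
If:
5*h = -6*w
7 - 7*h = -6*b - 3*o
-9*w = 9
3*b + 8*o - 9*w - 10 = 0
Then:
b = 41/195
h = 6/5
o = 3/65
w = -1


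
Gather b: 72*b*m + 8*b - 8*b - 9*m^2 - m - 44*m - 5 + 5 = 72*b*m - 9*m^2 - 45*m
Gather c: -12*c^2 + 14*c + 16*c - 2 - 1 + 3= -12*c^2 + 30*c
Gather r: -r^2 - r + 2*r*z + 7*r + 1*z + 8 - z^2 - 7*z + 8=-r^2 + r*(2*z + 6) - z^2 - 6*z + 16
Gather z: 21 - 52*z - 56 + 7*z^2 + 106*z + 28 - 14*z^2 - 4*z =-7*z^2 + 50*z - 7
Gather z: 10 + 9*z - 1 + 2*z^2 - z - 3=2*z^2 + 8*z + 6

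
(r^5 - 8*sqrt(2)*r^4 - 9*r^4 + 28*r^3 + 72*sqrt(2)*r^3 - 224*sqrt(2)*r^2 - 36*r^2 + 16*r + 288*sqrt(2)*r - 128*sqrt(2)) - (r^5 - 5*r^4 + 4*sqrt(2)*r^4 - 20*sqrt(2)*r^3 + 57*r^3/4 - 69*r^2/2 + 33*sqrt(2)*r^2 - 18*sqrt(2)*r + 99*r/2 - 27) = -12*sqrt(2)*r^4 - 4*r^4 + 55*r^3/4 + 92*sqrt(2)*r^3 - 257*sqrt(2)*r^2 - 3*r^2/2 - 67*r/2 + 306*sqrt(2)*r - 128*sqrt(2) + 27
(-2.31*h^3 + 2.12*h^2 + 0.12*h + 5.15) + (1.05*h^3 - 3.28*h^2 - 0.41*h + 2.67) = -1.26*h^3 - 1.16*h^2 - 0.29*h + 7.82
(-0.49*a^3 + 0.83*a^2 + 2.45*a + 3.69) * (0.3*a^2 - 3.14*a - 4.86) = -0.147*a^5 + 1.7876*a^4 + 0.5102*a^3 - 10.6198*a^2 - 23.4936*a - 17.9334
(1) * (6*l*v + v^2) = 6*l*v + v^2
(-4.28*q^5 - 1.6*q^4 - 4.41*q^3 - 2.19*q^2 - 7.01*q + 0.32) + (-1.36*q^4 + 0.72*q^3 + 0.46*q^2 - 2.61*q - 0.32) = -4.28*q^5 - 2.96*q^4 - 3.69*q^3 - 1.73*q^2 - 9.62*q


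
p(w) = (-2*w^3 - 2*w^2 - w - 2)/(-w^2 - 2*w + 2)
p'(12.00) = 1.95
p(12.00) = 22.64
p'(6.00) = 1.85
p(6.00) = 11.13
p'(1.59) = -0.21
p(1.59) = 4.50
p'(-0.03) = -1.33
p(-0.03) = -0.96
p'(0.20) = -3.57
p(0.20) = -1.47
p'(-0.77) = -0.58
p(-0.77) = -0.51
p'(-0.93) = -0.84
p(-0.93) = -0.40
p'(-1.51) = -3.40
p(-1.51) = 0.67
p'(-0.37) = -0.47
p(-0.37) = -0.69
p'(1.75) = 0.34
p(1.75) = 4.51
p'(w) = (2*w + 2)*(-2*w^3 - 2*w^2 - w - 2)/(-w^2 - 2*w + 2)^2 + (-6*w^2 - 4*w - 1)/(-w^2 - 2*w + 2) = (2*w^4 + 8*w^3 - 9*w^2 - 12*w - 6)/(w^4 + 4*w^3 - 8*w + 4)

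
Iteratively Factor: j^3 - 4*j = (j)*(j^2 - 4) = j*(j - 2)*(j + 2)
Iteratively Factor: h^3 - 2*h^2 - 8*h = (h)*(h^2 - 2*h - 8) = h*(h - 4)*(h + 2)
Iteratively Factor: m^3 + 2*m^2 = (m)*(m^2 + 2*m) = m*(m + 2)*(m)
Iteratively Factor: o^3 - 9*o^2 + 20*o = (o - 5)*(o^2 - 4*o) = o*(o - 5)*(o - 4)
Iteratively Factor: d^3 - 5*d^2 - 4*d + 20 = (d + 2)*(d^2 - 7*d + 10) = (d - 2)*(d + 2)*(d - 5)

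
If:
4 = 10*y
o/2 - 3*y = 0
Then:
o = 12/5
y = 2/5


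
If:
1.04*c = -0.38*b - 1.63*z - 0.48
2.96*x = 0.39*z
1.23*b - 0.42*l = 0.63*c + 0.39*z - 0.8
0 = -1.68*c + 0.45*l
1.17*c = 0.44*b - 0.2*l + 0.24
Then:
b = -0.77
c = -0.05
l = -0.19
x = -0.01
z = -0.08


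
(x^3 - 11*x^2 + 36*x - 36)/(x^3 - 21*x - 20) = (-x^3 + 11*x^2 - 36*x + 36)/(-x^3 + 21*x + 20)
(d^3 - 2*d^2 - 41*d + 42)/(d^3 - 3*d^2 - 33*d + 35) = (d + 6)/(d + 5)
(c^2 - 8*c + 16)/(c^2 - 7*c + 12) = (c - 4)/(c - 3)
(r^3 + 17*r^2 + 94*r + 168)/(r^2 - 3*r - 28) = (r^2 + 13*r + 42)/(r - 7)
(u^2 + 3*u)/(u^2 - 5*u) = (u + 3)/(u - 5)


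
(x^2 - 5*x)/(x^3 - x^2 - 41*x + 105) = x/(x^2 + 4*x - 21)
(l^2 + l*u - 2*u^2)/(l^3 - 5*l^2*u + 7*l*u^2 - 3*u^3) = (l + 2*u)/(l^2 - 4*l*u + 3*u^2)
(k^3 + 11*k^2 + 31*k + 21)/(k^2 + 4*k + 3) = k + 7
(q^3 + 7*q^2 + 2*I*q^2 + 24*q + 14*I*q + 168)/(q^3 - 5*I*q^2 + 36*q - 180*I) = (q^2 + q*(7 - 4*I) - 28*I)/(q^2 - 11*I*q - 30)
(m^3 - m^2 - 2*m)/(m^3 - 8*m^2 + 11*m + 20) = m*(m - 2)/(m^2 - 9*m + 20)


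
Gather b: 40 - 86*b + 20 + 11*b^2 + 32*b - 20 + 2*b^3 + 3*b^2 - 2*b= 2*b^3 + 14*b^2 - 56*b + 40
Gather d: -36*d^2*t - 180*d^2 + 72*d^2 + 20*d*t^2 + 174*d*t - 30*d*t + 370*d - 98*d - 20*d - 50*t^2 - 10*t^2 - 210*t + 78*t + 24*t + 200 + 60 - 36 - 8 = d^2*(-36*t - 108) + d*(20*t^2 + 144*t + 252) - 60*t^2 - 108*t + 216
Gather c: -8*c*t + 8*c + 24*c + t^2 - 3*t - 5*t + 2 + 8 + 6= c*(32 - 8*t) + t^2 - 8*t + 16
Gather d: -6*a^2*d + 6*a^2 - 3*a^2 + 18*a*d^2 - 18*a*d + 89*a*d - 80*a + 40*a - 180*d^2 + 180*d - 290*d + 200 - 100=3*a^2 - 40*a + d^2*(18*a - 180) + d*(-6*a^2 + 71*a - 110) + 100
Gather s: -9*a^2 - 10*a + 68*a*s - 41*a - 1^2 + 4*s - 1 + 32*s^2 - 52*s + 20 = -9*a^2 - 51*a + 32*s^2 + s*(68*a - 48) + 18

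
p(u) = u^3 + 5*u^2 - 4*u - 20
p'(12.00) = 548.00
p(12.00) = 2380.00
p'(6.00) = 164.00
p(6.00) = 352.00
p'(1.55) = 18.71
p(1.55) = -10.46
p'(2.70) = 44.87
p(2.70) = 25.33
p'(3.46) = 66.51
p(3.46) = 67.44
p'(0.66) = 3.91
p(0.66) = -20.17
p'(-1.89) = -12.18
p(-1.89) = -1.33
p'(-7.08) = 75.58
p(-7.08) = -95.94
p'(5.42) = 138.33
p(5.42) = 264.42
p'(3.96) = 82.64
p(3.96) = 104.67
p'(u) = 3*u^2 + 10*u - 4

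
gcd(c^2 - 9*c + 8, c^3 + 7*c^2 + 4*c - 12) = c - 1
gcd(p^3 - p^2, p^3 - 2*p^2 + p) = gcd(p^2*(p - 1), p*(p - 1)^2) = p^2 - p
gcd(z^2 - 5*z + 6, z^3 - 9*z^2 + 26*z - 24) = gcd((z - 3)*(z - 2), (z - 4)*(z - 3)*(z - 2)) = z^2 - 5*z + 6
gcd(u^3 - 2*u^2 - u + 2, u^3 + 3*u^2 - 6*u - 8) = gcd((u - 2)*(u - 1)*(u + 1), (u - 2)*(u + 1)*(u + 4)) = u^2 - u - 2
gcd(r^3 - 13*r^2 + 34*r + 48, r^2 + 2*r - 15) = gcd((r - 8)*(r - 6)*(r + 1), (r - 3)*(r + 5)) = 1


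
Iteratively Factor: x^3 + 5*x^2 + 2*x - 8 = (x - 1)*(x^2 + 6*x + 8) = (x - 1)*(x + 4)*(x + 2)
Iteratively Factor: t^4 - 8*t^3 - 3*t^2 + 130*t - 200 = (t - 5)*(t^3 - 3*t^2 - 18*t + 40) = (t - 5)*(t + 4)*(t^2 - 7*t + 10) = (t - 5)^2*(t + 4)*(t - 2)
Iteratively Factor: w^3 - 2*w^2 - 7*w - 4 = (w - 4)*(w^2 + 2*w + 1) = (w - 4)*(w + 1)*(w + 1)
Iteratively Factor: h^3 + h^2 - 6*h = (h - 2)*(h^2 + 3*h) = h*(h - 2)*(h + 3)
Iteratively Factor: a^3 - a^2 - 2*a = (a)*(a^2 - a - 2) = a*(a - 2)*(a + 1)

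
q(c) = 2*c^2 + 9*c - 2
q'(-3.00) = -3.00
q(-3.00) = -11.00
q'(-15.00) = -51.00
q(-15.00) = 313.00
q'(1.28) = 14.12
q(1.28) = 12.80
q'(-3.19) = -3.76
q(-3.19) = -10.36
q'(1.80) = 16.20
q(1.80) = 20.68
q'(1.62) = 15.48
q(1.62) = 17.83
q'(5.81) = 32.24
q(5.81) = 117.80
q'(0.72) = 11.88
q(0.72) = 5.52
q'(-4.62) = -9.48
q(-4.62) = -0.89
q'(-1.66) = 2.36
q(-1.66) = -11.43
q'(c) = 4*c + 9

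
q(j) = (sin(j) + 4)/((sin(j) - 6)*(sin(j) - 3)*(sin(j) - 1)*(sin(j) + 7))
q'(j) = -(sin(j) + 4)*cos(j)/((sin(j) - 6)*(sin(j) - 3)*(sin(j) - 1)*(sin(j) + 7)^2) + cos(j)/((sin(j) - 6)*(sin(j) - 3)*(sin(j) - 1)*(sin(j) + 7)) - (sin(j) + 4)*cos(j)/((sin(j) - 6)*(sin(j) - 3)*(sin(j) - 1)^2*(sin(j) + 7)) - (sin(j) + 4)*cos(j)/((sin(j) - 6)*(sin(j) - 3)^2*(sin(j) - 1)*(sin(j) + 7)) - (sin(j) + 4)*cos(j)/((sin(j) - 6)^2*(sin(j) - 3)*(sin(j) - 1)*(sin(j) + 7))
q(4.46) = -0.01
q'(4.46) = 0.00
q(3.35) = -0.02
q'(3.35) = 0.03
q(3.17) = -0.03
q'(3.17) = 0.05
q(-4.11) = -0.31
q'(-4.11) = 1.13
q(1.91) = -1.05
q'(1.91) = 6.40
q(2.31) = -0.20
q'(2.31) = 0.60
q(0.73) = -0.15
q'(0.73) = -0.41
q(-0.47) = -0.02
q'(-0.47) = -0.02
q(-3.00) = -0.03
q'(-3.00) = 0.04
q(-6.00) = -0.05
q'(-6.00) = -0.10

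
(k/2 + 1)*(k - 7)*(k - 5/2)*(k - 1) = k^4/2 - 17*k^3/4 + 3*k^2 + 73*k/4 - 35/2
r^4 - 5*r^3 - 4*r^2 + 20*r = r*(r - 5)*(r - 2)*(r + 2)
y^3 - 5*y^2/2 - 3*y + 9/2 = (y - 3)*(y - 1)*(y + 3/2)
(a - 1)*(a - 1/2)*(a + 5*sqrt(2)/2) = a^3 - 3*a^2/2 + 5*sqrt(2)*a^2/2 - 15*sqrt(2)*a/4 + a/2 + 5*sqrt(2)/4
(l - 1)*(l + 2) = l^2 + l - 2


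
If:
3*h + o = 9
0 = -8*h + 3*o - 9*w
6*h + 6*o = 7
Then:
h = 47/12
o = -11/4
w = -475/108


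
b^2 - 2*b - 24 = (b - 6)*(b + 4)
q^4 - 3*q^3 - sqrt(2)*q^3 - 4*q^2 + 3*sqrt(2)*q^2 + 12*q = q*(q - 3)*(q - 2*sqrt(2))*(q + sqrt(2))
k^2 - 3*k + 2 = (k - 2)*(k - 1)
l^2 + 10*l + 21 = (l + 3)*(l + 7)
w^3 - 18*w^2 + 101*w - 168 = (w - 8)*(w - 7)*(w - 3)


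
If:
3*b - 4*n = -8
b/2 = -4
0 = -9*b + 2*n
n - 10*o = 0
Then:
No Solution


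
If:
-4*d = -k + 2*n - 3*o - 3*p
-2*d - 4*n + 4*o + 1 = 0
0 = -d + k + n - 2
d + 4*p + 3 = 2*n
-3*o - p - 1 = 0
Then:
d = -11/39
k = 115/78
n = 19/78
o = -23/156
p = -29/52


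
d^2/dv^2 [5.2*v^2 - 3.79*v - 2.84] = 10.4000000000000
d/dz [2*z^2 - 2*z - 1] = 4*z - 2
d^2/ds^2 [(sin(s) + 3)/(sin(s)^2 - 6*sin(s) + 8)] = (-sin(s)^5 - 18*sin(s)^4 + 104*sin(s)^3 - 42*sin(s)^2 - 364*sin(s) + 264)/(sin(s)^2 - 6*sin(s) + 8)^3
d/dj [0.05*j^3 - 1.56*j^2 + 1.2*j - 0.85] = 0.15*j^2 - 3.12*j + 1.2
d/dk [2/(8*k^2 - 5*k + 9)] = 2*(5 - 16*k)/(8*k^2 - 5*k + 9)^2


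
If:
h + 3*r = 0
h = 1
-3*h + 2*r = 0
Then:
No Solution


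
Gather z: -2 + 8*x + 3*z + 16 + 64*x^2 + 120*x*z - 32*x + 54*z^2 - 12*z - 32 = 64*x^2 - 24*x + 54*z^2 + z*(120*x - 9) - 18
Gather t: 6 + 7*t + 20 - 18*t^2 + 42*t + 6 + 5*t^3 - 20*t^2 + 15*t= 5*t^3 - 38*t^2 + 64*t + 32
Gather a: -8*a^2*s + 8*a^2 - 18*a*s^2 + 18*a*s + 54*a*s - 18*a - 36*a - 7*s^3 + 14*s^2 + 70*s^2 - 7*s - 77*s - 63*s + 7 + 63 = a^2*(8 - 8*s) + a*(-18*s^2 + 72*s - 54) - 7*s^3 + 84*s^2 - 147*s + 70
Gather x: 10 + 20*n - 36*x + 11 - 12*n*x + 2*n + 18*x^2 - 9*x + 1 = 22*n + 18*x^2 + x*(-12*n - 45) + 22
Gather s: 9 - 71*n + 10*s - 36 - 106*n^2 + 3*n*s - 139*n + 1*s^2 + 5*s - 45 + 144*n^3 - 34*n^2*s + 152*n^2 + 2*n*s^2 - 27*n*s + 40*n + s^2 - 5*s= 144*n^3 + 46*n^2 - 170*n + s^2*(2*n + 2) + s*(-34*n^2 - 24*n + 10) - 72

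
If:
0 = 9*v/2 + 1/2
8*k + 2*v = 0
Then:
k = 1/36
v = -1/9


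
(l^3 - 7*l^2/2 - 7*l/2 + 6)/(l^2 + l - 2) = (l^2 - 5*l/2 - 6)/(l + 2)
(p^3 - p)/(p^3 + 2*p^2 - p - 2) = p/(p + 2)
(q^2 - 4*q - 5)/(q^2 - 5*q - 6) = (q - 5)/(q - 6)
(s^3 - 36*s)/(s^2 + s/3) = 3*(s^2 - 36)/(3*s + 1)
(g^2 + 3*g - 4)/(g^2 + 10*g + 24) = (g - 1)/(g + 6)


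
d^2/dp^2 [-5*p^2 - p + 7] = -10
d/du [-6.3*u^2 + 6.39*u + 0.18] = 6.39 - 12.6*u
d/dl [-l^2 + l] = 1 - 2*l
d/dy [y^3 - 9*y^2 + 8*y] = 3*y^2 - 18*y + 8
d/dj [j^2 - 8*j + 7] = 2*j - 8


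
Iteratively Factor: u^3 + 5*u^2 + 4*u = (u + 1)*(u^2 + 4*u) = u*(u + 1)*(u + 4)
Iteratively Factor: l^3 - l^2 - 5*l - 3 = (l - 3)*(l^2 + 2*l + 1) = (l - 3)*(l + 1)*(l + 1)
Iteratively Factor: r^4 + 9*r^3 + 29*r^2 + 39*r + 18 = (r + 2)*(r^3 + 7*r^2 + 15*r + 9) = (r + 2)*(r + 3)*(r^2 + 4*r + 3) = (r + 1)*(r + 2)*(r + 3)*(r + 3)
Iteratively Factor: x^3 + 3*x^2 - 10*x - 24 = (x + 4)*(x^2 - x - 6) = (x - 3)*(x + 4)*(x + 2)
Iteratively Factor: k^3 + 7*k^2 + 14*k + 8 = (k + 4)*(k^2 + 3*k + 2) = (k + 2)*(k + 4)*(k + 1)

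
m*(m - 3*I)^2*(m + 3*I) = m^4 - 3*I*m^3 + 9*m^2 - 27*I*m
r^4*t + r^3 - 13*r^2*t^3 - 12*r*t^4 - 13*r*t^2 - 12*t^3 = (r - 4*t)*(r + t)*(r + 3*t)*(r*t + 1)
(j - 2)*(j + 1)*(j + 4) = j^3 + 3*j^2 - 6*j - 8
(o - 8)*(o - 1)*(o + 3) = o^3 - 6*o^2 - 19*o + 24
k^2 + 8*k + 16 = (k + 4)^2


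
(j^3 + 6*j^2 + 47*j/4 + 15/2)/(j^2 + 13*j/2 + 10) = (j^2 + 7*j/2 + 3)/(j + 4)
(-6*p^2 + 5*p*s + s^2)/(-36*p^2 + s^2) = (p - s)/(6*p - s)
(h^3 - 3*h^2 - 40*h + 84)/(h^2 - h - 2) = (h^2 - h - 42)/(h + 1)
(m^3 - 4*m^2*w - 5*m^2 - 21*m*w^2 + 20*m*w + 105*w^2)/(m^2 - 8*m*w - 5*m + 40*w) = (-m^2 + 4*m*w + 21*w^2)/(-m + 8*w)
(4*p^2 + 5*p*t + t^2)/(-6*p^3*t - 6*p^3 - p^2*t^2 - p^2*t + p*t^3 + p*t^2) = (-4*p^2 - 5*p*t - t^2)/(p*(6*p^2*t + 6*p^2 + p*t^2 + p*t - t^3 - t^2))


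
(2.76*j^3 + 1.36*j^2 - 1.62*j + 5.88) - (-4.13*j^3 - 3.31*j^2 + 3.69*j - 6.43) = 6.89*j^3 + 4.67*j^2 - 5.31*j + 12.31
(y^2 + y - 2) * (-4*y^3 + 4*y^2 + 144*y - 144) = -4*y^5 + 156*y^3 - 8*y^2 - 432*y + 288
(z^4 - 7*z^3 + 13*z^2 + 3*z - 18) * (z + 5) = z^5 - 2*z^4 - 22*z^3 + 68*z^2 - 3*z - 90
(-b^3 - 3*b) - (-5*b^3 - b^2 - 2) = 4*b^3 + b^2 - 3*b + 2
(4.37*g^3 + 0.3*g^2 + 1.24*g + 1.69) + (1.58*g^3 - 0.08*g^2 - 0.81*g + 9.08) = 5.95*g^3 + 0.22*g^2 + 0.43*g + 10.77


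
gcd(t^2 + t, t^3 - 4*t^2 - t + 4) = t + 1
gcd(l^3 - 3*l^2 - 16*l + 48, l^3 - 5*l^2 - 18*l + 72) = l^2 + l - 12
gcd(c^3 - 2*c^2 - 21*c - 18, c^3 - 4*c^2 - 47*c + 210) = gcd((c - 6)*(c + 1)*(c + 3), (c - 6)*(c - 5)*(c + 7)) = c - 6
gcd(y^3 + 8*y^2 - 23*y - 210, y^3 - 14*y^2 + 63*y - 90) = y - 5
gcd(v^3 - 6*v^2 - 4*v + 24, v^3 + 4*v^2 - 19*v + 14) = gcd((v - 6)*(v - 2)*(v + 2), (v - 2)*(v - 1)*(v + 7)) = v - 2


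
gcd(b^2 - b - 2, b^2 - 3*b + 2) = b - 2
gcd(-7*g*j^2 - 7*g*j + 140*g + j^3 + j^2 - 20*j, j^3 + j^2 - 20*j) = j^2 + j - 20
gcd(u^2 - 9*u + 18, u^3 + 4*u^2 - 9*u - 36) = u - 3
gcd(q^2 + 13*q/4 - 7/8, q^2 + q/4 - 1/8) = q - 1/4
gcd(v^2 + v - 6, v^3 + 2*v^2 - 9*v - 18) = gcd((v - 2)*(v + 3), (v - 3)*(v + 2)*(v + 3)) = v + 3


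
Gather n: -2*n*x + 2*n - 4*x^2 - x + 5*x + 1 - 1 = n*(2 - 2*x) - 4*x^2 + 4*x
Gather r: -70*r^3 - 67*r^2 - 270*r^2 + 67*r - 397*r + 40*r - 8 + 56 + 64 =-70*r^3 - 337*r^2 - 290*r + 112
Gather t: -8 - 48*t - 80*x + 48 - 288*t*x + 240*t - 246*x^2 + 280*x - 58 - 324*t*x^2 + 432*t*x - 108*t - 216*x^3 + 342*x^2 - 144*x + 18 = t*(-324*x^2 + 144*x + 84) - 216*x^3 + 96*x^2 + 56*x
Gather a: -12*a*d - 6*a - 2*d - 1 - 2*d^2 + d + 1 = a*(-12*d - 6) - 2*d^2 - d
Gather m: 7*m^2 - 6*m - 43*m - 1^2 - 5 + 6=7*m^2 - 49*m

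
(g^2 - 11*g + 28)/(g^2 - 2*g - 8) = (g - 7)/(g + 2)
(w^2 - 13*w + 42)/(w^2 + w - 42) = (w - 7)/(w + 7)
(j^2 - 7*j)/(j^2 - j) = (j - 7)/(j - 1)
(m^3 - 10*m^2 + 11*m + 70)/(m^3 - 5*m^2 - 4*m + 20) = (m - 7)/(m - 2)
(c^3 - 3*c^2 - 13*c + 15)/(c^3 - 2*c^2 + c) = (c^2 - 2*c - 15)/(c*(c - 1))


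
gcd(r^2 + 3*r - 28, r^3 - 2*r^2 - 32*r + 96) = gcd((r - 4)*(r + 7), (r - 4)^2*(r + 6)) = r - 4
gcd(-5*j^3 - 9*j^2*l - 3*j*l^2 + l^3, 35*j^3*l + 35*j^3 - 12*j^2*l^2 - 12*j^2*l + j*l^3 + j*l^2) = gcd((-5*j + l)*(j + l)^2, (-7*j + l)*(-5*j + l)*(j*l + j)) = 5*j - l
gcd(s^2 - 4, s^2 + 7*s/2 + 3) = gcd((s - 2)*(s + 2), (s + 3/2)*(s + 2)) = s + 2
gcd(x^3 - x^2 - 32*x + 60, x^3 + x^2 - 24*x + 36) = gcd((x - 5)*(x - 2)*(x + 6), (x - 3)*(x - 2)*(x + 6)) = x^2 + 4*x - 12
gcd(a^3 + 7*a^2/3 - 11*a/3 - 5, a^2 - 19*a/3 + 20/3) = 1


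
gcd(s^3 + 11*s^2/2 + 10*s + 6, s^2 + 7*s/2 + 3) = s^2 + 7*s/2 + 3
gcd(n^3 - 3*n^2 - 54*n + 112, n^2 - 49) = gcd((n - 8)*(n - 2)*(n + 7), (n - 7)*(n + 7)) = n + 7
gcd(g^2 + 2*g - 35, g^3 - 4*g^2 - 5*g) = g - 5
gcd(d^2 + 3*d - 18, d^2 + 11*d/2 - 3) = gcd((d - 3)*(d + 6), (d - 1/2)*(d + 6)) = d + 6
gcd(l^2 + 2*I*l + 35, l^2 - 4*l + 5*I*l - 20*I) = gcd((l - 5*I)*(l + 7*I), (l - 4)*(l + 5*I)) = 1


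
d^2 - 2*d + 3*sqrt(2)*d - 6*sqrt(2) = (d - 2)*(d + 3*sqrt(2))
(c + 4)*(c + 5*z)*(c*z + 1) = c^3*z + 5*c^2*z^2 + 4*c^2*z + c^2 + 20*c*z^2 + 5*c*z + 4*c + 20*z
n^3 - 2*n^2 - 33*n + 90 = (n - 5)*(n - 3)*(n + 6)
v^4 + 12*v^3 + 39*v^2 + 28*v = v*(v + 1)*(v + 4)*(v + 7)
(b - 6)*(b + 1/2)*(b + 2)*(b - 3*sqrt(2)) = b^4 - 3*sqrt(2)*b^3 - 7*b^3/2 - 14*b^2 + 21*sqrt(2)*b^2/2 - 6*b + 42*sqrt(2)*b + 18*sqrt(2)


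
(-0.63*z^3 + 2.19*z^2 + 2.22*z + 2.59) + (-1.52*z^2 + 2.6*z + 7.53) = -0.63*z^3 + 0.67*z^2 + 4.82*z + 10.12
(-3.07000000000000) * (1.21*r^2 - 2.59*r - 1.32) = -3.7147*r^2 + 7.9513*r + 4.0524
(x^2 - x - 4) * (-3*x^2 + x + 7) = -3*x^4 + 4*x^3 + 18*x^2 - 11*x - 28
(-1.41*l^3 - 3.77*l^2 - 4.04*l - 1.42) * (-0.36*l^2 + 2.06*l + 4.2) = 0.5076*l^5 - 1.5474*l^4 - 12.2338*l^3 - 23.6452*l^2 - 19.8932*l - 5.964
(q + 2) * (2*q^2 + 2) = 2*q^3 + 4*q^2 + 2*q + 4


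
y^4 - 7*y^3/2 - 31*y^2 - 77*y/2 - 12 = (y - 8)*(y + 1/2)*(y + 1)*(y + 3)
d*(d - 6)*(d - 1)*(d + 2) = d^4 - 5*d^3 - 8*d^2 + 12*d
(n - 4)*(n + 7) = n^2 + 3*n - 28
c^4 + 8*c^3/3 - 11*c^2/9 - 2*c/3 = c*(c - 2/3)*(c + 1/3)*(c + 3)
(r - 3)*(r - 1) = r^2 - 4*r + 3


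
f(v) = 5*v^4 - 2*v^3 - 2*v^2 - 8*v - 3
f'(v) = 20*v^3 - 6*v^2 - 4*v - 8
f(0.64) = -8.62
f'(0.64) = -7.77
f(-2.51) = 234.56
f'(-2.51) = -352.03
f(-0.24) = -1.15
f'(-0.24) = -7.66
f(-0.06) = -2.53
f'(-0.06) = -7.79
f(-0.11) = -2.14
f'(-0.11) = -7.66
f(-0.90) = 7.32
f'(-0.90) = -23.84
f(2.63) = 164.96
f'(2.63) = 303.81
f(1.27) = -7.48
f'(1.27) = 18.21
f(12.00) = 99837.00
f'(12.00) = 33640.00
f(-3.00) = 462.00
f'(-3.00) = -590.00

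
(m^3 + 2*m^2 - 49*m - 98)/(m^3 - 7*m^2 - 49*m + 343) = (m + 2)/(m - 7)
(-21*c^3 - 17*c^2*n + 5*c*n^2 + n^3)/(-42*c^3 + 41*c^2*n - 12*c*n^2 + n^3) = (7*c^2 + 8*c*n + n^2)/(14*c^2 - 9*c*n + n^2)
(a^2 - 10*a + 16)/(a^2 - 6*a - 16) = (a - 2)/(a + 2)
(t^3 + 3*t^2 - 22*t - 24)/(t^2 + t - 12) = (t^3 + 3*t^2 - 22*t - 24)/(t^2 + t - 12)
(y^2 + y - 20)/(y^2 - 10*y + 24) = (y + 5)/(y - 6)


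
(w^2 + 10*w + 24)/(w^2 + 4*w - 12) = (w + 4)/(w - 2)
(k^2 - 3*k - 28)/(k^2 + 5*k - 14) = (k^2 - 3*k - 28)/(k^2 + 5*k - 14)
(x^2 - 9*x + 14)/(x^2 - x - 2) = (x - 7)/(x + 1)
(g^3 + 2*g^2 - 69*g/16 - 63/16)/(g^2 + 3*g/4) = g + 5/4 - 21/(4*g)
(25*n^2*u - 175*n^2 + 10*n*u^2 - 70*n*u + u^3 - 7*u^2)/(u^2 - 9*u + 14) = (25*n^2 + 10*n*u + u^2)/(u - 2)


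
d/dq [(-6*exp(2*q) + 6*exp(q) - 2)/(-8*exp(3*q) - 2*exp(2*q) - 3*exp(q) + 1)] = (-48*exp(3*q) + 96*exp(2*q) - 18*exp(q) - 20)*exp(2*q)/(64*exp(6*q) + 32*exp(5*q) + 52*exp(4*q) - 4*exp(3*q) + 5*exp(2*q) - 6*exp(q) + 1)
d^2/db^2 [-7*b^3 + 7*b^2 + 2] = 14 - 42*b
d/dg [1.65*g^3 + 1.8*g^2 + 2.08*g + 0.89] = 4.95*g^2 + 3.6*g + 2.08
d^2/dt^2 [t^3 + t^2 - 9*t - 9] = 6*t + 2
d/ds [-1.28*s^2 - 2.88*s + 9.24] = -2.56*s - 2.88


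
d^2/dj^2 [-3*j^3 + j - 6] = -18*j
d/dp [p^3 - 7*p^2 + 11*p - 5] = 3*p^2 - 14*p + 11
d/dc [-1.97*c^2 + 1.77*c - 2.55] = 1.77 - 3.94*c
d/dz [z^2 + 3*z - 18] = 2*z + 3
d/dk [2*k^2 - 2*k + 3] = 4*k - 2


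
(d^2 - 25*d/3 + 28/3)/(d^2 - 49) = (d - 4/3)/(d + 7)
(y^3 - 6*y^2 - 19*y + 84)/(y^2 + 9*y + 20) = (y^2 - 10*y + 21)/(y + 5)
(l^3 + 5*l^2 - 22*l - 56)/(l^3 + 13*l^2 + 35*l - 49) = (l^2 - 2*l - 8)/(l^2 + 6*l - 7)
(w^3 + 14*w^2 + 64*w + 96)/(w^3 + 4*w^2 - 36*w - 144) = (w + 4)/(w - 6)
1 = 1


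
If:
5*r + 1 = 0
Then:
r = -1/5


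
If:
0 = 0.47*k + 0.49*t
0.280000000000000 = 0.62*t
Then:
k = -0.47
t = 0.45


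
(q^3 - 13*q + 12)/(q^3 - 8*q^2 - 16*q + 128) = (q^2 - 4*q + 3)/(q^2 - 12*q + 32)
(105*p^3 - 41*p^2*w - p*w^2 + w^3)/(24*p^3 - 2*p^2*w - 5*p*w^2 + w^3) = (35*p^2 - 2*p*w - w^2)/(8*p^2 + 2*p*w - w^2)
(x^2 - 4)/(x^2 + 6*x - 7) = (x^2 - 4)/(x^2 + 6*x - 7)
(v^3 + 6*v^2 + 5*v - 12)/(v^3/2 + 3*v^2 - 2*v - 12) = 2*(v^3 + 6*v^2 + 5*v - 12)/(v^3 + 6*v^2 - 4*v - 24)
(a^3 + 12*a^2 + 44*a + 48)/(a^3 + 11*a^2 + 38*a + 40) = (a + 6)/(a + 5)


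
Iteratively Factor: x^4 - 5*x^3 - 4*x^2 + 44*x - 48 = (x + 3)*(x^3 - 8*x^2 + 20*x - 16) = (x - 4)*(x + 3)*(x^2 - 4*x + 4) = (x - 4)*(x - 2)*(x + 3)*(x - 2)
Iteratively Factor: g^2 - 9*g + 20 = (g - 4)*(g - 5)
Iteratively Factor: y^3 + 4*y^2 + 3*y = (y + 3)*(y^2 + y) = (y + 1)*(y + 3)*(y)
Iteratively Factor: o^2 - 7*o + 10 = (o - 5)*(o - 2)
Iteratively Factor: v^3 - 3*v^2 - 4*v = (v)*(v^2 - 3*v - 4) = v*(v + 1)*(v - 4)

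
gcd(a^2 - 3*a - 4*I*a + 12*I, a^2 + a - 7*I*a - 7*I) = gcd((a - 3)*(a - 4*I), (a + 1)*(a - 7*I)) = 1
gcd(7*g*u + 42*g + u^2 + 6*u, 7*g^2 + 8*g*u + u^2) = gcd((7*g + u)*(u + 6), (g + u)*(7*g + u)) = 7*g + u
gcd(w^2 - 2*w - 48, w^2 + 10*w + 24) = w + 6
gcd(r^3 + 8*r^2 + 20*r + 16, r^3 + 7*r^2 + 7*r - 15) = 1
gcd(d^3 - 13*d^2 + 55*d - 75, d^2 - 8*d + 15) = d^2 - 8*d + 15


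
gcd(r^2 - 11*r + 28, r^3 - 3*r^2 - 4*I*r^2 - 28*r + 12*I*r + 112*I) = r - 7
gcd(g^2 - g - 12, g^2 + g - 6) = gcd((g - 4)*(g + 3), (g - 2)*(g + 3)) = g + 3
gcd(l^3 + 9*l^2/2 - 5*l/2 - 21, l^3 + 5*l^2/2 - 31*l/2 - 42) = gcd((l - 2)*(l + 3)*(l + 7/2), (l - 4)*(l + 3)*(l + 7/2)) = l^2 + 13*l/2 + 21/2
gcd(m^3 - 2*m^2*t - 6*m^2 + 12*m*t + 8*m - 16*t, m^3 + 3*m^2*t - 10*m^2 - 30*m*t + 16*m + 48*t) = m - 2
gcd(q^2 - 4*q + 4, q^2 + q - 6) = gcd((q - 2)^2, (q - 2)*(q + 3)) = q - 2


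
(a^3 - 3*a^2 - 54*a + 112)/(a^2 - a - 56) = a - 2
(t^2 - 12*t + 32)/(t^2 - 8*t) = (t - 4)/t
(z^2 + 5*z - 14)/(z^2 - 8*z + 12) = (z + 7)/(z - 6)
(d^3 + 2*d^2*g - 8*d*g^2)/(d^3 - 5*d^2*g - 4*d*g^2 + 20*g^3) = d*(d + 4*g)/(d^2 - 3*d*g - 10*g^2)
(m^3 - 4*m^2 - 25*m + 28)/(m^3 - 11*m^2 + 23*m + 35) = (m^2 + 3*m - 4)/(m^2 - 4*m - 5)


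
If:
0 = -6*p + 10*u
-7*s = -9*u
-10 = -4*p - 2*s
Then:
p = 175/97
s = 135/97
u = 105/97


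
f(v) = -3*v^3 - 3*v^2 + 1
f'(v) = -9*v^2 - 6*v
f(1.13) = -7.16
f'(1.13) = -18.27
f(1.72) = -23.14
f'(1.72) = -36.95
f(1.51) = -16.17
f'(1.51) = -29.58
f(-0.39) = 0.72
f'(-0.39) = 0.97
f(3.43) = -155.36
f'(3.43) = -126.46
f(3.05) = -112.03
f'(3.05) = -102.02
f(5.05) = -461.87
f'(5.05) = -259.82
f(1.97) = -33.58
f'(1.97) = -46.75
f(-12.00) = 4753.00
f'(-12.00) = -1224.00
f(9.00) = -2429.00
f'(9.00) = -783.00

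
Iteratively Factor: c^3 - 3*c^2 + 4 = (c - 2)*(c^2 - c - 2) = (c - 2)^2*(c + 1)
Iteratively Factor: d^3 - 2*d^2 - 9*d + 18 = (d + 3)*(d^2 - 5*d + 6) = (d - 2)*(d + 3)*(d - 3)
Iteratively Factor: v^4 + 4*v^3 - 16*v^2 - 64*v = (v)*(v^3 + 4*v^2 - 16*v - 64) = v*(v + 4)*(v^2 - 16) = v*(v + 4)^2*(v - 4)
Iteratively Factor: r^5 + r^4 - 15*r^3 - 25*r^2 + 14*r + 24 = (r + 3)*(r^4 - 2*r^3 - 9*r^2 + 2*r + 8) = (r + 2)*(r + 3)*(r^3 - 4*r^2 - r + 4) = (r - 4)*(r + 2)*(r + 3)*(r^2 - 1) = (r - 4)*(r + 1)*(r + 2)*(r + 3)*(r - 1)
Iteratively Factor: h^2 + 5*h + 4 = (h + 1)*(h + 4)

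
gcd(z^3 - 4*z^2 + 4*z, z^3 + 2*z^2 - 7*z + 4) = 1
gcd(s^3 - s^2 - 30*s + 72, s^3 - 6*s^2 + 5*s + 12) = s^2 - 7*s + 12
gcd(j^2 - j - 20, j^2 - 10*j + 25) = j - 5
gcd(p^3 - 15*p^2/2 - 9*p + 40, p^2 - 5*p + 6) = p - 2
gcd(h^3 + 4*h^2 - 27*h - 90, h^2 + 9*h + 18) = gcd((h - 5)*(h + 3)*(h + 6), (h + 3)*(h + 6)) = h^2 + 9*h + 18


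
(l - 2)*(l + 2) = l^2 - 4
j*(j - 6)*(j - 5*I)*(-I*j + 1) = -I*j^4 - 4*j^3 + 6*I*j^3 + 24*j^2 - 5*I*j^2 + 30*I*j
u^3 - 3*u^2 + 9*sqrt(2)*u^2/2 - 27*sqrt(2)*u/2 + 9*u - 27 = (u - 3)*(u + 3*sqrt(2)/2)*(u + 3*sqrt(2))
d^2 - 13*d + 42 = (d - 7)*(d - 6)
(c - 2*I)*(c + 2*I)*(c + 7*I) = c^3 + 7*I*c^2 + 4*c + 28*I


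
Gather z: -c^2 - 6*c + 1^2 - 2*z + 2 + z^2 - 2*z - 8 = -c^2 - 6*c + z^2 - 4*z - 5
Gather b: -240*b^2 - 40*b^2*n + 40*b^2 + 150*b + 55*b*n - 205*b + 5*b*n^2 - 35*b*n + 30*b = b^2*(-40*n - 200) + b*(5*n^2 + 20*n - 25)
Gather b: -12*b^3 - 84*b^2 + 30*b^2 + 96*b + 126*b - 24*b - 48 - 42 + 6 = -12*b^3 - 54*b^2 + 198*b - 84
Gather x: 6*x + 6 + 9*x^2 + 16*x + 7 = 9*x^2 + 22*x + 13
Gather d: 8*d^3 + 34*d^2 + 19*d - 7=8*d^3 + 34*d^2 + 19*d - 7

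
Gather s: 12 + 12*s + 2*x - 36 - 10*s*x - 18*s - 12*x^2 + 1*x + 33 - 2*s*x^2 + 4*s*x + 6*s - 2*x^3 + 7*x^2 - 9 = s*(-2*x^2 - 6*x) - 2*x^3 - 5*x^2 + 3*x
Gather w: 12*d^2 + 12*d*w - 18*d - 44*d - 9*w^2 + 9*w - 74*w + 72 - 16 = 12*d^2 - 62*d - 9*w^2 + w*(12*d - 65) + 56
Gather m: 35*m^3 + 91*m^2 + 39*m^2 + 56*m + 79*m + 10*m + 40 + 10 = 35*m^3 + 130*m^2 + 145*m + 50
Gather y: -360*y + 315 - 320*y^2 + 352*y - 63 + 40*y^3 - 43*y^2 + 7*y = 40*y^3 - 363*y^2 - y + 252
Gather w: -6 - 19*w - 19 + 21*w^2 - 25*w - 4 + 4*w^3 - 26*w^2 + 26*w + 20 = 4*w^3 - 5*w^2 - 18*w - 9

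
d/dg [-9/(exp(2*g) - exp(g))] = 9*(2*exp(g) - 1)*exp(-g)/(1 - exp(g))^2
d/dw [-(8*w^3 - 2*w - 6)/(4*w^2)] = (-4*w^3 - w - 6)/(2*w^3)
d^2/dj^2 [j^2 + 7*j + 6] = 2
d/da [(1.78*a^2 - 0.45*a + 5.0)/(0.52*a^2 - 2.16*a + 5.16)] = (-3.6108*a^2 + 13.1696*a + 8.478)/(0.2704*a^4 - 2.2464*a^3 + 10.032*a^2 - 22.2912*a + 26.6256)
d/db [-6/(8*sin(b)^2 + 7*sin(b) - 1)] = 6*(16*sin(b) + 7)*cos(b)/(8*sin(b)^2 + 7*sin(b) - 1)^2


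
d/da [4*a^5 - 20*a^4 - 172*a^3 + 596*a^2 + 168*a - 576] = 20*a^4 - 80*a^3 - 516*a^2 + 1192*a + 168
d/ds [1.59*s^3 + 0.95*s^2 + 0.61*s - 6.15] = 4.77*s^2 + 1.9*s + 0.61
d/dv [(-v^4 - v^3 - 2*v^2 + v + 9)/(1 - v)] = (3*v^4 - 2*v^3 - v^2 - 4*v + 10)/(v^2 - 2*v + 1)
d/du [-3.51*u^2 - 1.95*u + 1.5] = -7.02*u - 1.95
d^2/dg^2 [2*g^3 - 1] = 12*g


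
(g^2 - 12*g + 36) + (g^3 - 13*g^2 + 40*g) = g^3 - 12*g^2 + 28*g + 36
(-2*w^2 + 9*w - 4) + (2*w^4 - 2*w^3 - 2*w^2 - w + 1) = 2*w^4 - 2*w^3 - 4*w^2 + 8*w - 3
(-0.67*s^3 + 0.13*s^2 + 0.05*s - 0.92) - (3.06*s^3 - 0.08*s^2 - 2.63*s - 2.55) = -3.73*s^3 + 0.21*s^2 + 2.68*s + 1.63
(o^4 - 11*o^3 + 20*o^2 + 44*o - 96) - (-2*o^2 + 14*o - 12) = o^4 - 11*o^3 + 22*o^2 + 30*o - 84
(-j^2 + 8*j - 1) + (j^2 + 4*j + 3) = 12*j + 2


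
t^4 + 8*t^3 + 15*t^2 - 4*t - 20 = (t - 1)*(t + 2)^2*(t + 5)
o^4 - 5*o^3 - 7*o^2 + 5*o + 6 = (o - 6)*(o - 1)*(o + 1)^2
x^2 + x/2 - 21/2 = (x - 3)*(x + 7/2)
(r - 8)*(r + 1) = r^2 - 7*r - 8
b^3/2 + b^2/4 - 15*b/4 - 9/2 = (b/2 + 1)*(b - 3)*(b + 3/2)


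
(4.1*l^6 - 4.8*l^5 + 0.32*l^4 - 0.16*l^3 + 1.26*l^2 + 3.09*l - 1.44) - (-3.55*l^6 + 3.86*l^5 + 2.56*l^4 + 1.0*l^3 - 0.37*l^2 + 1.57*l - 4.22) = 7.65*l^6 - 8.66*l^5 - 2.24*l^4 - 1.16*l^3 + 1.63*l^2 + 1.52*l + 2.78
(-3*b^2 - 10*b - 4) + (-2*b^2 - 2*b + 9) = -5*b^2 - 12*b + 5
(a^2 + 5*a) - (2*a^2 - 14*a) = -a^2 + 19*a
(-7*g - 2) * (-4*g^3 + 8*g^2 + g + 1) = 28*g^4 - 48*g^3 - 23*g^2 - 9*g - 2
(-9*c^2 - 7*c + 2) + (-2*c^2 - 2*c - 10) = -11*c^2 - 9*c - 8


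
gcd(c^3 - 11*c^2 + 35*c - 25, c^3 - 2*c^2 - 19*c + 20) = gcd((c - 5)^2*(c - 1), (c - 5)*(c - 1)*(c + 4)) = c^2 - 6*c + 5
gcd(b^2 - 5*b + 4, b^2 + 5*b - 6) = b - 1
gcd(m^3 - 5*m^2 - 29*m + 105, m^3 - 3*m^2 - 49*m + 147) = m^2 - 10*m + 21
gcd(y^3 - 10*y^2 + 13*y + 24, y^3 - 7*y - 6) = y^2 - 2*y - 3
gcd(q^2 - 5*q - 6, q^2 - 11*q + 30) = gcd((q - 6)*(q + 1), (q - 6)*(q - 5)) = q - 6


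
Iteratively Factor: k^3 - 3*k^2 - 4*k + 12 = (k - 3)*(k^2 - 4) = (k - 3)*(k + 2)*(k - 2)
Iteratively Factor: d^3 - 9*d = (d - 3)*(d^2 + 3*d) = d*(d - 3)*(d + 3)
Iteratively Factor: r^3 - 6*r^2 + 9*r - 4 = (r - 1)*(r^2 - 5*r + 4) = (r - 1)^2*(r - 4)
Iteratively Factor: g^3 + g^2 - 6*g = (g + 3)*(g^2 - 2*g) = g*(g + 3)*(g - 2)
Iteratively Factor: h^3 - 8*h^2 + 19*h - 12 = (h - 1)*(h^2 - 7*h + 12) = (h - 3)*(h - 1)*(h - 4)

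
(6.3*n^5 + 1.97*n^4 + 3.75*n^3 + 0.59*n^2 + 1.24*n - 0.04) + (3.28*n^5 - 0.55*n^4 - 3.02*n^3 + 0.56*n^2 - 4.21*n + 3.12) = 9.58*n^5 + 1.42*n^4 + 0.73*n^3 + 1.15*n^2 - 2.97*n + 3.08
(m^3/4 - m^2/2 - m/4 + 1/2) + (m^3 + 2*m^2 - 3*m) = 5*m^3/4 + 3*m^2/2 - 13*m/4 + 1/2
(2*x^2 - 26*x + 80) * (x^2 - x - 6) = 2*x^4 - 28*x^3 + 94*x^2 + 76*x - 480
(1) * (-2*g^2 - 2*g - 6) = -2*g^2 - 2*g - 6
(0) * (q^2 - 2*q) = 0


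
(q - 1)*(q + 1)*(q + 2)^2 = q^4 + 4*q^3 + 3*q^2 - 4*q - 4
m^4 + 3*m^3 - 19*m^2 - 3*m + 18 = (m - 3)*(m - 1)*(m + 1)*(m + 6)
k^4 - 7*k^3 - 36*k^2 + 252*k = k*(k - 7)*(k - 6)*(k + 6)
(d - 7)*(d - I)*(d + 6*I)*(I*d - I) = I*d^4 - 5*d^3 - 8*I*d^3 + 40*d^2 + 13*I*d^2 - 35*d - 48*I*d + 42*I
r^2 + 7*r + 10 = (r + 2)*(r + 5)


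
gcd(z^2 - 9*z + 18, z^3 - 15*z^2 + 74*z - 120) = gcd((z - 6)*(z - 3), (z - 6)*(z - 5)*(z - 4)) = z - 6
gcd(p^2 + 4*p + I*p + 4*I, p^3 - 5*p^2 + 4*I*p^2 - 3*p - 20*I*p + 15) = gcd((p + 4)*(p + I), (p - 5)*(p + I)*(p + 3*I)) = p + I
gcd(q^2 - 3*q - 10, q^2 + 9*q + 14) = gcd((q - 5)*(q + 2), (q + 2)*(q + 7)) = q + 2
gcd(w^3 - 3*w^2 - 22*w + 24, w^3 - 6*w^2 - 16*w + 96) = w^2 - 2*w - 24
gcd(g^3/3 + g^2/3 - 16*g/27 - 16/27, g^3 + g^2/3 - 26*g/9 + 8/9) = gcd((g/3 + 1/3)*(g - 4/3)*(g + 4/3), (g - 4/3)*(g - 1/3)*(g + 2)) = g - 4/3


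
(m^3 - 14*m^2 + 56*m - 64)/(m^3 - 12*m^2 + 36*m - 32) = (m - 4)/(m - 2)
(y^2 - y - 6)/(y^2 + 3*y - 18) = (y + 2)/(y + 6)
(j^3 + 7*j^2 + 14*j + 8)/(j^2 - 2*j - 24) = (j^2 + 3*j + 2)/(j - 6)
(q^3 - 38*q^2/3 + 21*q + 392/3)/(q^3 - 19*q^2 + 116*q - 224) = (q + 7/3)/(q - 4)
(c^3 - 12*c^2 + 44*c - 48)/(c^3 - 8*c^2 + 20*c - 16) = (c - 6)/(c - 2)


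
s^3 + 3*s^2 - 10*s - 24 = (s - 3)*(s + 2)*(s + 4)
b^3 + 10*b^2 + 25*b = b*(b + 5)^2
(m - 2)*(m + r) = m^2 + m*r - 2*m - 2*r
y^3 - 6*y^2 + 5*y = y*(y - 5)*(y - 1)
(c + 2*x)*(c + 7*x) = c^2 + 9*c*x + 14*x^2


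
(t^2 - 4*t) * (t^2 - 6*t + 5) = t^4 - 10*t^3 + 29*t^2 - 20*t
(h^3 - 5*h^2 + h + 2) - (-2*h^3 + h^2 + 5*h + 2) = 3*h^3 - 6*h^2 - 4*h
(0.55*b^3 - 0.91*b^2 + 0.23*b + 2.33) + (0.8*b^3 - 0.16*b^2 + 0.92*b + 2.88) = 1.35*b^3 - 1.07*b^2 + 1.15*b + 5.21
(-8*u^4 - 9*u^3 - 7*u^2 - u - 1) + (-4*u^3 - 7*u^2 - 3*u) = -8*u^4 - 13*u^3 - 14*u^2 - 4*u - 1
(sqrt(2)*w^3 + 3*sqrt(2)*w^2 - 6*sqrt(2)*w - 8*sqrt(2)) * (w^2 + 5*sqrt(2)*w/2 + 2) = sqrt(2)*w^5 + 3*sqrt(2)*w^4 + 5*w^4 - 4*sqrt(2)*w^3 + 15*w^3 - 30*w^2 - 2*sqrt(2)*w^2 - 40*w - 12*sqrt(2)*w - 16*sqrt(2)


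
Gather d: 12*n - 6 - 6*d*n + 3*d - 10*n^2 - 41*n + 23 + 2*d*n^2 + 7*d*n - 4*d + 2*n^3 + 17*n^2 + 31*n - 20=d*(2*n^2 + n - 1) + 2*n^3 + 7*n^2 + 2*n - 3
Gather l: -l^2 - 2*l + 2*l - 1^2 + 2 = 1 - l^2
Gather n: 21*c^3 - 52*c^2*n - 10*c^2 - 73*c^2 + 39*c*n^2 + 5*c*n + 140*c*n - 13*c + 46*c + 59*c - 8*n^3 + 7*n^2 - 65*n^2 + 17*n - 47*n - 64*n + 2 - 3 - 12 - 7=21*c^3 - 83*c^2 + 92*c - 8*n^3 + n^2*(39*c - 58) + n*(-52*c^2 + 145*c - 94) - 20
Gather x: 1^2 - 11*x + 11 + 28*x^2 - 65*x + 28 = 28*x^2 - 76*x + 40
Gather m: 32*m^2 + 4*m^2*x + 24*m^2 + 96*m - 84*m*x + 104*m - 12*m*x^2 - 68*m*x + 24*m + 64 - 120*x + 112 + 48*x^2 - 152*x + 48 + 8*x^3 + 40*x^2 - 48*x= m^2*(4*x + 56) + m*(-12*x^2 - 152*x + 224) + 8*x^3 + 88*x^2 - 320*x + 224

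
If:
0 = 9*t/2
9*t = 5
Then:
No Solution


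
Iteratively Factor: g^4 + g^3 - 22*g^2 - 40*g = (g - 5)*(g^3 + 6*g^2 + 8*g) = (g - 5)*(g + 2)*(g^2 + 4*g) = g*(g - 5)*(g + 2)*(g + 4)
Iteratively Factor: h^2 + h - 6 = (h - 2)*(h + 3)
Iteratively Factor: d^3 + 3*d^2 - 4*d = (d)*(d^2 + 3*d - 4) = d*(d - 1)*(d + 4)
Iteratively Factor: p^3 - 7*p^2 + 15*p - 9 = (p - 3)*(p^2 - 4*p + 3) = (p - 3)*(p - 1)*(p - 3)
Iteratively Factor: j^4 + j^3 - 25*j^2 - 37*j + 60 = (j + 3)*(j^3 - 2*j^2 - 19*j + 20) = (j + 3)*(j + 4)*(j^2 - 6*j + 5) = (j - 1)*(j + 3)*(j + 4)*(j - 5)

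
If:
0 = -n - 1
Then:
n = -1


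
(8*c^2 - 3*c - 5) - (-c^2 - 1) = 9*c^2 - 3*c - 4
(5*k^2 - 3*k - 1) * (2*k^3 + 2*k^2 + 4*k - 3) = 10*k^5 + 4*k^4 + 12*k^3 - 29*k^2 + 5*k + 3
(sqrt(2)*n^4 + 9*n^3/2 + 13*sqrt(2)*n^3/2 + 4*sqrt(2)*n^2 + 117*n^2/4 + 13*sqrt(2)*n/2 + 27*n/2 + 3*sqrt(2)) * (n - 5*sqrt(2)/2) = sqrt(2)*n^5 - n^4/2 + 13*sqrt(2)*n^4/2 - 29*sqrt(2)*n^3/4 - 13*n^3/4 - 533*sqrt(2)*n^2/8 - 13*n^2/2 - 123*sqrt(2)*n/4 - 65*n/2 - 15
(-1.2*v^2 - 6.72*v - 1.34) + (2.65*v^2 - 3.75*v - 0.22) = 1.45*v^2 - 10.47*v - 1.56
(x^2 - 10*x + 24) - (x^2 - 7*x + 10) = 14 - 3*x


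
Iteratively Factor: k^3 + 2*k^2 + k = (k + 1)*(k^2 + k) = (k + 1)^2*(k)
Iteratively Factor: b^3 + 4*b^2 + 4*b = (b)*(b^2 + 4*b + 4) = b*(b + 2)*(b + 2)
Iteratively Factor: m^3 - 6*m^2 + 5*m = (m)*(m^2 - 6*m + 5) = m*(m - 1)*(m - 5)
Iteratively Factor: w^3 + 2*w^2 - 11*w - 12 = (w + 4)*(w^2 - 2*w - 3) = (w - 3)*(w + 4)*(w + 1)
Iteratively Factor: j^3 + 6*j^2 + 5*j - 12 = (j + 3)*(j^2 + 3*j - 4) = (j + 3)*(j + 4)*(j - 1)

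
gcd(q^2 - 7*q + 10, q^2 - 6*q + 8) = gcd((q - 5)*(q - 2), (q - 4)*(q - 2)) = q - 2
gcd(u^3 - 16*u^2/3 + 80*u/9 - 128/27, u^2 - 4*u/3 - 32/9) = u - 8/3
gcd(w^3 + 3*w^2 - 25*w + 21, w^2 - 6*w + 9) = w - 3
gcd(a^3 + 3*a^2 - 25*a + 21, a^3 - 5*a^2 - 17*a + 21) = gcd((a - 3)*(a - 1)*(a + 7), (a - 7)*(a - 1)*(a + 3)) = a - 1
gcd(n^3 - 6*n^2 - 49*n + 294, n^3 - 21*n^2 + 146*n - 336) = n^2 - 13*n + 42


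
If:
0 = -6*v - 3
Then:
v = -1/2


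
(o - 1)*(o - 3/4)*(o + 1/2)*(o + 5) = o^4 + 15*o^3/4 - 51*o^2/8 - o/4 + 15/8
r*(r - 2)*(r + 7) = r^3 + 5*r^2 - 14*r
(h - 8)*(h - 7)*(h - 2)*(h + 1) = h^4 - 16*h^3 + 69*h^2 - 26*h - 112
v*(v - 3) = v^2 - 3*v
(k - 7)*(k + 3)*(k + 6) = k^3 + 2*k^2 - 45*k - 126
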